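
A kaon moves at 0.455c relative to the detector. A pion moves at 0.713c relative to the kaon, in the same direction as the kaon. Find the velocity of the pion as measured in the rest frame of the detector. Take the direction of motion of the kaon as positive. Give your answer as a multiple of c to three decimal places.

0.882c

With v = 0.455 and u' = 0.713 (in units of c),
u = (u' + v)/(1 + u'v/c²):
u = (0.713 + 0.455) / (1 + 0.713·0.455) = 1.1680/1.3244 = 0.8819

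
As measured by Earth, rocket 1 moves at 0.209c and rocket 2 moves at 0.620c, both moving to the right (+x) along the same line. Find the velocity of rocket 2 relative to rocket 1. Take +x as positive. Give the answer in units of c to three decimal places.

β_A = 0.209, β_B = 0.620.
Transform to A's frame with the inverse velocity-addition law: u' = (u − v)/(1 − uv/c²), taking u = β_B and v = β_A.
u' = (0.620 − 0.209) / (1 − (0.209)(0.620)) = 0.4110/0.8704 = 0.4722.

+0.472c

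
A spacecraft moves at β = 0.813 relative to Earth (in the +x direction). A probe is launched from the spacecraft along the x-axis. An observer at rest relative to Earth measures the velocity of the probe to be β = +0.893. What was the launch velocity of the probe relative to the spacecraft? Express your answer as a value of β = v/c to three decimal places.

β = +0.292

Invert the composition law: u' = (u − v)/(1 − uv/c²).
u' = (0.893 − 0.813) / (1 − (0.893)(0.813)) = 0.0800/0.2740 = 0.2920.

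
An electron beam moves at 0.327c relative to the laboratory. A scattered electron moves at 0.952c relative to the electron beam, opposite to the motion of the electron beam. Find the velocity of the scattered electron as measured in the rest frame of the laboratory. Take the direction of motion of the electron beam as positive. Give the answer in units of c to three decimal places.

With v = 0.327 and u' = -0.952 (in units of c),
u = (u' + v)/(1 + u'v/c²):
u = (-0.952 + 0.327) / (1 + (-0.952)·0.327) = -0.6250/0.6887 = -0.9075

-0.908c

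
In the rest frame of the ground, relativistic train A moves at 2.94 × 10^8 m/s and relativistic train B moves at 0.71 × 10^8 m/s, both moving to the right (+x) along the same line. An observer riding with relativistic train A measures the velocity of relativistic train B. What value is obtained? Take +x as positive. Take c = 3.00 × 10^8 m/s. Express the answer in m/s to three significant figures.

β_A = 0.980, β_B = 0.237 (dividing each by c = 3.00 × 10^8 m/s).
Transform to A's frame with the inverse velocity-addition law: u' = (u − v)/(1 − uv/c²), taking u = β_B and v = β_A.
u' = (0.237 − 0.980) / (1 − (0.980)(0.237)) = -0.7433/0.7681 = -0.9678.
u' = -0.9678 × 3.00 × 10^8 m/s.

-2.90 × 10^8 m/s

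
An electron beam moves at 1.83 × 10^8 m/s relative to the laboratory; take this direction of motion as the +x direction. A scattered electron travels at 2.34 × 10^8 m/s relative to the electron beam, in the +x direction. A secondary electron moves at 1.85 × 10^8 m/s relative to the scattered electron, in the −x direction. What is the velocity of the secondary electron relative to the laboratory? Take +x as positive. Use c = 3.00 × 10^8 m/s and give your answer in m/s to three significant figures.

+2.33 × 10^8 m/s

Apply u = (u' + v)/(1 + u'v/c²) successively, working outward toward the laboratory.
(Dividing each given speed by c = 3.00 × 10^8 m/s to work in units of c.)
Start: velocity of the electron beam relative to the laboratory = 0.6100c.
Compose with the scattered electron (u' = 0.780 in the electron beam frame): u_1 = (0.780 + 0.610) / (1 + 0.780·0.610) = 1.3900/1.4758 = 0.9419.
Compose with the secondary electron (u' = -0.617 in the scattered electron frame): u_2 = (-0.617 + 0.942) / (1 + (-0.617)·0.942) = 0.3252/0.4192 = 0.7758.
So u = 0.7758 × 3.00 × 10^8 m/s.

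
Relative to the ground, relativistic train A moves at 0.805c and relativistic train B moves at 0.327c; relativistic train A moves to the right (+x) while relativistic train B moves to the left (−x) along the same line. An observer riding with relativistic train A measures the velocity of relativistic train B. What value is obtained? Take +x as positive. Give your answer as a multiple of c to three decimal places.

-0.896c

β_A = 0.805, β_B = -0.327.
Transform to A's frame with the inverse velocity-addition law: u' = (u − v)/(1 − uv/c²), taking u = β_B and v = β_A.
u' = (-0.327 − 0.805) / (1 − (0.805)(-0.327)) = -1.1320/1.2632 = -0.8961.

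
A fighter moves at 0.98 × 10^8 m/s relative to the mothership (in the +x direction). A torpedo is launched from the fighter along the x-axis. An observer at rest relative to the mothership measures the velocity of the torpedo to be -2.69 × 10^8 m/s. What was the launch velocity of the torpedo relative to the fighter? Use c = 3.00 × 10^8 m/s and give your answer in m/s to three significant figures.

v = 0.327c, u = -0.897c.
Invert the composition law: u' = (u − v)/(1 − uv/c²).
u' = (-0.897 − 0.327) / (1 − (-0.897)(0.327)) = -1.2233/1.2929 = -0.9462.
u' = -0.9462 × 3.00 × 10^8 m/s.

-2.84 × 10^8 m/s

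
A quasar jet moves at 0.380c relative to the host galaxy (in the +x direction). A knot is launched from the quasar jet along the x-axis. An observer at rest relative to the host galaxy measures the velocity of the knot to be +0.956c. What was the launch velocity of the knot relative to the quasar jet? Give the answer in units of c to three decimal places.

Invert the composition law: u' = (u − v)/(1 − uv/c²).
u' = (0.956 − 0.380) / (1 − (0.956)(0.380)) = 0.5760/0.6367 = 0.9046.

+0.905c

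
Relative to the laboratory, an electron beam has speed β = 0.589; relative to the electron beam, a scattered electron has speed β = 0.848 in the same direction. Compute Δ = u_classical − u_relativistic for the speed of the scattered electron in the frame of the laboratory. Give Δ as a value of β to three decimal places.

Galilean: u_cl = 0.848 + 0.589 = 1.4370.
Relativistic: u_rel = (0.848 + 0.589) / (1 + 0.848·0.589) = 1.4370/1.4995 = 0.9583.
Δ = 1.4370 − 0.9583 = 0.4787.
(The classical prediction exceeds c; the relativistic result does not.)

Δ = 0.479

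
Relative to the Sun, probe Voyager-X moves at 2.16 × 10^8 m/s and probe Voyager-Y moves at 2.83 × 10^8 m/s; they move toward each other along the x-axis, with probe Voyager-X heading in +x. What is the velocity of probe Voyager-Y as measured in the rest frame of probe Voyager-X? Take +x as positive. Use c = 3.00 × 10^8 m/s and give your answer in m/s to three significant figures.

-2.97 × 10^8 m/s

β_A = 0.720, β_B = -0.943 (dividing each by c = 3.00 × 10^8 m/s).
Transform to A's frame with the inverse velocity-addition law: u' = (u − v)/(1 − uv/c²), taking u = β_B and v = β_A.
u' = (-0.943 − 0.720) / (1 − (0.720)(-0.943)) = -1.6633/1.6792 = -0.9906.
u' = -0.9906 × 3.00 × 10^8 m/s.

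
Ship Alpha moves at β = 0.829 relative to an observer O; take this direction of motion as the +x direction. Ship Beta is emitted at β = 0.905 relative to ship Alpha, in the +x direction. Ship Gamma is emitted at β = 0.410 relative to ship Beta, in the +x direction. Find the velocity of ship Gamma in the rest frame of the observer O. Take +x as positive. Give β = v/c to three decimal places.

Apply u = (u' + v)/(1 + u'v/c²) successively, working outward toward the observer O.
Start: velocity of ship Alpha relative to the observer O = 0.8290c.
Compose with ship Beta (u' = 0.905 in ship Alpha frame): u_1 = (0.905 + 0.829) / (1 + 0.905·0.829) = 1.7340/1.7502 = 0.9907.
Compose with ship Gamma (u' = 0.410 in ship Beta frame): u_2 = (0.410 + 0.991) / (1 + 0.410·0.991) = 1.4007/1.4062 = 0.9961.

β = 0.996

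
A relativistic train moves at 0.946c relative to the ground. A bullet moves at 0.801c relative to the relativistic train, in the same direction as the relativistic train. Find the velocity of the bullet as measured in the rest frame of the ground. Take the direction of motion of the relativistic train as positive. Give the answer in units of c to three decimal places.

With v = 0.946 and u' = 0.801 (in units of c),
u = (u' + v)/(1 + u'v/c²):
u = (0.801 + 0.946) / (1 + 0.801·0.946) = 1.7470/1.7577 = 0.9939

0.994c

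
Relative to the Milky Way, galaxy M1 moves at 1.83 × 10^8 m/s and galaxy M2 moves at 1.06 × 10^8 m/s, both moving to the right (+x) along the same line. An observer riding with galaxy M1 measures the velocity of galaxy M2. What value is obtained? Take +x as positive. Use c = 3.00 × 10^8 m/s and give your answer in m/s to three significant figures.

β_A = 0.610, β_B = 0.353 (dividing each by c = 3.00 × 10^8 m/s).
Transform to A's frame with the inverse velocity-addition law: u' = (u − v)/(1 − uv/c²), taking u = β_B and v = β_A.
u' = (0.353 − 0.610) / (1 − (0.610)(0.353)) = -0.2567/0.7845 = -0.3272.
u' = -0.3272 × 3.00 × 10^8 m/s.

-9.82 × 10^7 m/s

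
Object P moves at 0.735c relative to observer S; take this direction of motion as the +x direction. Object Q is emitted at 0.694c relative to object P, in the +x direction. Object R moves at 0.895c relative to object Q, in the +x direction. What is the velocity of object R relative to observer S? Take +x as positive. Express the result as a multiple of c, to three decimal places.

0.997c

Apply u = (u' + v)/(1 + u'v/c²) successively, working outward toward observer S.
Start: velocity of object P relative to observer S = 0.7350c.
Compose with object Q (u' = 0.694 in object P frame): u_1 = (0.694 + 0.735) / (1 + 0.694·0.735) = 1.4290/1.5101 = 0.9463.
Compose with object R (u' = 0.895 in object Q frame): u_2 = (0.895 + 0.946) / (1 + 0.895·0.946) = 1.8413/1.8469 = 0.9969.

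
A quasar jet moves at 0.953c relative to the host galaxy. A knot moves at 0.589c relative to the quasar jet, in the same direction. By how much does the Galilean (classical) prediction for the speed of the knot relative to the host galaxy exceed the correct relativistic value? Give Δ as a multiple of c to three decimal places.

Δ = 0.554c

Galilean: u_cl = 0.589 + 0.953 = 1.5420.
Relativistic: u_rel = (0.589 + 0.953) / (1 + 0.589·0.953) = 1.5420/1.5613 = 0.9876.
Δ = 1.5420 − 0.9876 = 0.5544.
(The classical prediction exceeds c; the relativistic result does not.)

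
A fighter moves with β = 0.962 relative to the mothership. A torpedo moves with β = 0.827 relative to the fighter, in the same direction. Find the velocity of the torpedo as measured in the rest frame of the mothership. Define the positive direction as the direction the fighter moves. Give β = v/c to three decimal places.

With v = 0.962 and u' = 0.827 (in units of c),
u = (u' + v)/(1 + u'v/c²):
u = (0.827 + 0.962) / (1 + 0.827·0.962) = 1.7890/1.7956 = 0.9963

β = 0.996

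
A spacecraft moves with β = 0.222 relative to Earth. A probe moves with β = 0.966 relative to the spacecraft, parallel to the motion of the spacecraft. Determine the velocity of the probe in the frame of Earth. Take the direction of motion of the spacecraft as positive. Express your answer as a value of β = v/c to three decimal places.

β = 0.978

With v = 0.222 and u' = 0.966 (in units of c),
u = (u' + v)/(1 + u'v/c²):
u = (0.966 + 0.222) / (1 + 0.966·0.222) = 1.1880/1.2145 = 0.9782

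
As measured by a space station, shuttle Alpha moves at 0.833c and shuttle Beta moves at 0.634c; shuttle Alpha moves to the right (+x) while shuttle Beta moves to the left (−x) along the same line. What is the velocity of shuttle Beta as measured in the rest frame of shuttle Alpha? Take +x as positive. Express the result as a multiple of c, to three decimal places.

-0.960c

β_A = 0.833, β_B = -0.634.
Transform to A's frame with the inverse velocity-addition law: u' = (u − v)/(1 − uv/c²), taking u = β_B and v = β_A.
u' = (-0.634 − 0.833) / (1 − (0.833)(-0.634)) = -1.4670/1.5281 = -0.9600.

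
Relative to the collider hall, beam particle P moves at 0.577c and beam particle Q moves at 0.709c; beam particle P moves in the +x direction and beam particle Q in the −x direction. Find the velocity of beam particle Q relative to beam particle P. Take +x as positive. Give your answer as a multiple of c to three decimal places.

β_A = 0.577, β_B = -0.709.
Transform to A's frame with the inverse velocity-addition law: u' = (u − v)/(1 − uv/c²), taking u = β_B and v = β_A.
u' = (-0.709 − 0.577) / (1 − (0.577)(-0.709)) = -1.2860/1.4091 = -0.9126.

-0.913c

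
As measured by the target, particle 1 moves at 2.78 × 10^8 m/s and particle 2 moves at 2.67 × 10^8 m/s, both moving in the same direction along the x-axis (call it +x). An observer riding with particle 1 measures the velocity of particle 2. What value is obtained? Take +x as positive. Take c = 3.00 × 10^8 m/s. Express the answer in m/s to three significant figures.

-6.28 × 10^7 m/s

β_A = 0.927, β_B = 0.890 (dividing each by c = 3.00 × 10^8 m/s).
Transform to A's frame with the inverse velocity-addition law: u' = (u − v)/(1 − uv/c²), taking u = β_B and v = β_A.
u' = (0.890 − 0.927) / (1 − (0.927)(0.890)) = -0.0367/0.1753 = -0.2092.
u' = -0.2092 × 3.00 × 10^8 m/s.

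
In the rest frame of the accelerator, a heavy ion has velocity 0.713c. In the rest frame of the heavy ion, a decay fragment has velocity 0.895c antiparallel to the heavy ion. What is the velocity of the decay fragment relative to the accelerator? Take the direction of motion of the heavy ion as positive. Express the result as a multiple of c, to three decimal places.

-0.503c

With v = 0.713 and u' = -0.895 (in units of c),
u = (u' + v)/(1 + u'v/c²):
u = (-0.895 + 0.713) / (1 + (-0.895)·0.713) = -0.1820/0.3619 = -0.5029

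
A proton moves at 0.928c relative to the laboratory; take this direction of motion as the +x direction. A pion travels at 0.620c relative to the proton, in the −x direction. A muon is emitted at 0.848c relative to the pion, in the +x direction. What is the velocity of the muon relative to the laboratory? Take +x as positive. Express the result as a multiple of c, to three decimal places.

+0.974c

Apply u = (u' + v)/(1 + u'v/c²) successively, working outward toward the laboratory.
Start: velocity of the proton relative to the laboratory = 0.9280c.
Compose with the pion (u' = -0.620 in the proton frame): u_1 = (-0.620 + 0.928) / (1 + (-0.620)·0.928) = 0.3080/0.4246 = 0.7253.
Compose with the muon (u' = 0.848 in the pion frame): u_2 = (0.848 + 0.725) / (1 + 0.848·0.725) = 1.5733/1.6151 = 0.9741.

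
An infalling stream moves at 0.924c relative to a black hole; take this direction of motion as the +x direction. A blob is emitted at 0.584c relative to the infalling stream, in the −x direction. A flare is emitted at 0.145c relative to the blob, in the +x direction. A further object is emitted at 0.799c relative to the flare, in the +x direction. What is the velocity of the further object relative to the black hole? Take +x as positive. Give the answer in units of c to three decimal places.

+0.975c

Apply u = (u' + v)/(1 + u'v/c²) successively, working outward toward the black hole.
Start: velocity of the infalling stream relative to the black hole = 0.9240c.
Compose with the blob (u' = -0.584 in the infalling stream frame): u_1 = (-0.584 + 0.924) / (1 + (-0.584)·0.924) = 0.3400/0.4604 = 0.7385.
Compose with the flare (u' = 0.145 in the blob frame): u_2 = (0.145 + 0.739) / (1 + 0.145·0.739) = 0.8835/1.1071 = 0.7981.
Compose with the further object (u' = 0.799 in the flare frame): u_3 = (0.799 + 0.798) / (1 + 0.799·0.798) = 1.5971/1.6376 = 0.9752.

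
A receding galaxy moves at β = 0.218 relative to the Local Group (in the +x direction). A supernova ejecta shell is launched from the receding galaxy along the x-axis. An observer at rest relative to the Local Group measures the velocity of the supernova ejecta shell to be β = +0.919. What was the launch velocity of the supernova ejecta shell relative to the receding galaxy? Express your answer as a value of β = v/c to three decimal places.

Invert the composition law: u' = (u − v)/(1 − uv/c²).
u' = (0.919 − 0.218) / (1 − (0.919)(0.218)) = 0.7010/0.7997 = 0.8766.

β = +0.877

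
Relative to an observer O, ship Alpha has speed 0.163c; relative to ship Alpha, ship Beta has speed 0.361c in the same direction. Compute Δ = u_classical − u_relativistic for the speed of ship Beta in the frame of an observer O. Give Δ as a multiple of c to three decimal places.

Δ = 0.029c

Galilean: u_cl = 0.361 + 0.163 = 0.5240.
Relativistic: u_rel = (0.361 + 0.163) / (1 + 0.361·0.163) = 0.5240/1.0588 = 0.4949.
Δ = 0.5240 − 0.4949 = 0.0291.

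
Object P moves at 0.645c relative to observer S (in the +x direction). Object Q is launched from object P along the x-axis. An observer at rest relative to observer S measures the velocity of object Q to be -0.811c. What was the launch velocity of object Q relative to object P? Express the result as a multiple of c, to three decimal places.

Invert the composition law: u' = (u − v)/(1 − uv/c²).
u' = (-0.811 − 0.645) / (1 − (-0.811)(0.645)) = -1.4560/1.5231 = -0.9559.

-0.956c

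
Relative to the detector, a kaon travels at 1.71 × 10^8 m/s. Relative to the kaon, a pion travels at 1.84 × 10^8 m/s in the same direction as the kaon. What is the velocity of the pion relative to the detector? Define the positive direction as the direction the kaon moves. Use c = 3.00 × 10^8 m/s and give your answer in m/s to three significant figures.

2.63 × 10^8 m/s

In units of c (dividing by 3.00 × 10^8 m/s): v = 0.570, u' = 0.613.
u = (u' + v)/(1 + u'v/c²):
u = (0.613 + 0.570) / (1 + 0.613·0.570) = 1.1833/1.3496 = 0.8768
Converting back: u = 0.8768 × 3.00 × 10^8 m/s.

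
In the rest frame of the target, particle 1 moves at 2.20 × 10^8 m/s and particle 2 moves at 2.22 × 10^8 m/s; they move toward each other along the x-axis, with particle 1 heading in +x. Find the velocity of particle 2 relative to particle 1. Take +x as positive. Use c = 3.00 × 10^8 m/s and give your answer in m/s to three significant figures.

-2.87 × 10^8 m/s

β_A = 0.733, β_B = -0.740 (dividing each by c = 3.00 × 10^8 m/s).
Transform to A's frame with the inverse velocity-addition law: u' = (u − v)/(1 − uv/c²), taking u = β_B and v = β_A.
u' = (-0.740 − 0.733) / (1 − (0.733)(-0.740)) = -1.4733/1.5427 = -0.9551.
u' = -0.9551 × 3.00 × 10^8 m/s.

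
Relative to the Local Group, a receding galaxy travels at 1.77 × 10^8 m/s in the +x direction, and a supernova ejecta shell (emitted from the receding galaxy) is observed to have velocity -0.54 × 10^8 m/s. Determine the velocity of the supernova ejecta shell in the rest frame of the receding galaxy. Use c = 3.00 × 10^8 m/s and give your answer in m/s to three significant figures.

v = 0.590c, u = -0.180c.
Invert the composition law: u' = (u − v)/(1 − uv/c²).
u' = (-0.180 − 0.590) / (1 − (-0.180)(0.590)) = -0.7700/1.1062 = -0.6961.
u' = -0.6961 × 3.00 × 10^8 m/s.

-2.09 × 10^8 m/s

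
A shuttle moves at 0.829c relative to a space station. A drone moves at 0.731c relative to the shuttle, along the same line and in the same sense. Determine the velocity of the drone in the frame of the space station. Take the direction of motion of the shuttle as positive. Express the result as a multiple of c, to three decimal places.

0.971c

With v = 0.829 and u' = 0.731 (in units of c),
u = (u' + v)/(1 + u'v/c²):
u = (0.731 + 0.829) / (1 + 0.731·0.829) = 1.5600/1.6060 = 0.9714
(Galilean addition would give +1.560c, exceeding c.)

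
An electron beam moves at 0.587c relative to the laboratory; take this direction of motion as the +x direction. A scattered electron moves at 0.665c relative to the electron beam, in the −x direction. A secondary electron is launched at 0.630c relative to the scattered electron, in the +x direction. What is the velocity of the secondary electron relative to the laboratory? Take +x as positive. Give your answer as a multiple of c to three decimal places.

+0.546c

Apply u = (u' + v)/(1 + u'v/c²) successively, working outward toward the laboratory.
Start: velocity of the electron beam relative to the laboratory = 0.5870c.
Compose with the scattered electron (u' = -0.665 in the electron beam frame): u_1 = (-0.665 + 0.587) / (1 + (-0.665)·0.587) = -0.0780/0.6096 = -0.1279.
Compose with the secondary electron (u' = 0.630 in the scattered electron frame): u_2 = (0.630 + (-0.128)) / (1 + 0.630·(-0.128)) = 0.5021/0.9194 = 0.5461.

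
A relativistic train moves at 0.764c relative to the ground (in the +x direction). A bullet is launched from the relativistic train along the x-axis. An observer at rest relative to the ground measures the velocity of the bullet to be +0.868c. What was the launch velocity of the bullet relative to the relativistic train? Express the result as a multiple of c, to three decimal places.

+0.309c

Invert the composition law: u' = (u − v)/(1 − uv/c²).
u' = (0.868 − 0.764) / (1 − (0.868)(0.764)) = 0.1040/0.3368 = 0.3087.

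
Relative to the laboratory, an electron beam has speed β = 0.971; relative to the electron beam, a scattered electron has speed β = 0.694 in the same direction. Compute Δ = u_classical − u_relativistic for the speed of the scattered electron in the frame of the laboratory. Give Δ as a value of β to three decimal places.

Δ = 0.670

Galilean: u_cl = 0.694 + 0.971 = 1.6650.
Relativistic: u_rel = (0.694 + 0.971) / (1 + 0.694·0.971) = 1.6650/1.6739 = 0.9947.
Δ = 1.6650 − 0.9947 = 0.6703.
(The classical prediction exceeds c; the relativistic result does not.)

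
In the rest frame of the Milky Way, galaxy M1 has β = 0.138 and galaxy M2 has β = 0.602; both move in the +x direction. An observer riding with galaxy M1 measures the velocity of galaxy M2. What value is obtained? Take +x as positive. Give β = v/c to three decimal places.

β_A = 0.138, β_B = 0.602.
Transform to A's frame with the inverse velocity-addition law: u' = (u − v)/(1 − uv/c²), taking u = β_B and v = β_A.
u' = (0.602 − 0.138) / (1 − (0.138)(0.602)) = 0.4640/0.9169 = 0.5060.

β = +0.506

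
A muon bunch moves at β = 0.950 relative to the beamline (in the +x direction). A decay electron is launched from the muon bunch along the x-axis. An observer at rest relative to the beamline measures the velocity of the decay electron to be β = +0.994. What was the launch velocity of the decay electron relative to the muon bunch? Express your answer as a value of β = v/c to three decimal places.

β = +0.790

Invert the composition law: u' = (u − v)/(1 − uv/c²).
u' = (0.994 − 0.950) / (1 − (0.994)(0.950)) = 0.0440/0.0557 = 0.7899.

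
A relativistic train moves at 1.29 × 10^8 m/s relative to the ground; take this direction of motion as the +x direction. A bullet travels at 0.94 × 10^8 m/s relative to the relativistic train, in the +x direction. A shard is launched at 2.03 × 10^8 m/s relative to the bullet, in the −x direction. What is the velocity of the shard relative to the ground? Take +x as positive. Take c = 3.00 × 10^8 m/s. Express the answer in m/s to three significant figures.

-1.16 × 10^7 m/s

Apply u = (u' + v)/(1 + u'v/c²) successively, working outward toward the ground.
(Dividing each given speed by c = 3.00 × 10^8 m/s to work in units of c.)
Start: velocity of the relativistic train relative to the ground = 0.4300c.
Compose with the bullet (u' = 0.313 in the relativistic train frame): u_1 = (0.313 + 0.430) / (1 + 0.313·0.430) = 0.7433/1.1347 = 0.6551.
Compose with the shard (u' = -0.677 in the bullet frame): u_2 = (-0.677 + 0.655) / (1 + (-0.677)·0.655) = -0.0216/0.5567 = -0.0388.
So u = -0.0388 × 3.00 × 10^8 m/s.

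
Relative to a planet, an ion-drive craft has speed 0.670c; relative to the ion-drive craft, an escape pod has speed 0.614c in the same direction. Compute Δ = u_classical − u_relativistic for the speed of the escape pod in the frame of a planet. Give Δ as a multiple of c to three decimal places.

Galilean: u_cl = 0.614 + 0.670 = 1.2840.
Relativistic: u_rel = (0.614 + 0.670) / (1 + 0.614·0.670) = 1.2840/1.4114 = 0.9097.
Δ = 1.2840 − 0.9097 = 0.3743.
(The classical prediction exceeds c; the relativistic result does not.)

Δ = 0.374c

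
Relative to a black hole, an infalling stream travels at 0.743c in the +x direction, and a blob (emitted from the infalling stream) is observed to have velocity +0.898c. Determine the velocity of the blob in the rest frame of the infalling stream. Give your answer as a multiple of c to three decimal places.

Invert the composition law: u' = (u − v)/(1 − uv/c²).
u' = (0.898 − 0.743) / (1 − (0.898)(0.743)) = 0.1550/0.3328 = 0.4658.

+0.466c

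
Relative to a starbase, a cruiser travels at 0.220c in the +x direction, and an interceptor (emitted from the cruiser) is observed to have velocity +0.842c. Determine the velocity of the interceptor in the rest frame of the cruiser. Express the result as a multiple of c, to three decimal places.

Invert the composition law: u' = (u − v)/(1 − uv/c²).
u' = (0.842 − 0.220) / (1 − (0.842)(0.220)) = 0.6220/0.8148 = 0.7634.

+0.763c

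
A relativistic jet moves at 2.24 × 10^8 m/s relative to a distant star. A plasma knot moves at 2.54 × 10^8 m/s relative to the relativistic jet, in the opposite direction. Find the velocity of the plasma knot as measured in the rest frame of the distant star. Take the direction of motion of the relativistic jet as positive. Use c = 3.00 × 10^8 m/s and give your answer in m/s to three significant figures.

In units of c (dividing by 3.00 × 10^8 m/s): v = 0.747, u' = -0.847.
u = (u' + v)/(1 + u'v/c²):
u = (-0.847 + 0.747) / (1 + (-0.847)·0.747) = -0.1000/0.3678 = -0.2719
(Galilean addition would give -0.100c.)
Converting back: u = -0.2719 × 3.00 × 10^8 m/s.

-8.16 × 10^7 m/s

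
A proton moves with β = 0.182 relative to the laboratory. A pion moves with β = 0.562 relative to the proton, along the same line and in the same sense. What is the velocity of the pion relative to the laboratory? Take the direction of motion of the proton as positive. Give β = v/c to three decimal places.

With v = 0.182 and u' = 0.562 (in units of c),
u = (u' + v)/(1 + u'v/c²):
u = (0.562 + 0.182) / (1 + 0.562·0.182) = 0.7440/1.1023 = 0.6750

β = 0.675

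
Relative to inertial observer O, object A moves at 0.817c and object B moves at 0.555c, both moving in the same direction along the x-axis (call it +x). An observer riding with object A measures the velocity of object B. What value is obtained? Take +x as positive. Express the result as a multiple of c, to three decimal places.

β_A = 0.817, β_B = 0.555.
Transform to A's frame with the inverse velocity-addition law: u' = (u − v)/(1 − uv/c²), taking u = β_B and v = β_A.
u' = (0.555 − 0.817) / (1 − (0.817)(0.555)) = -0.2620/0.5466 = -0.4794.

-0.479c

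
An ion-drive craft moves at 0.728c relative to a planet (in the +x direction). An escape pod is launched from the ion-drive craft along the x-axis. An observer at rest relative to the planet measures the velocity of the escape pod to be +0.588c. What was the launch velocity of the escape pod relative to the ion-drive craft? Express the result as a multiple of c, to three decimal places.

-0.245c

Invert the composition law: u' = (u − v)/(1 − uv/c²).
u' = (0.588 − 0.728) / (1 − (0.588)(0.728)) = -0.1400/0.5719 = -0.2448.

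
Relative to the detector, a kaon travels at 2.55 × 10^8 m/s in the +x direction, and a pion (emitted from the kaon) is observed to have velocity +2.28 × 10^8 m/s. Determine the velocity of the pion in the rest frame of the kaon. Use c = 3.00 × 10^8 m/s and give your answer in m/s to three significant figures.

v = 0.850c, u = 0.760c.
Invert the composition law: u' = (u − v)/(1 − uv/c²).
u' = (0.760 − 0.850) / (1 − (0.760)(0.850)) = -0.0900/0.3540 = -0.2542.
u' = -0.2542 × 3.00 × 10^8 m/s.

-7.63 × 10^7 m/s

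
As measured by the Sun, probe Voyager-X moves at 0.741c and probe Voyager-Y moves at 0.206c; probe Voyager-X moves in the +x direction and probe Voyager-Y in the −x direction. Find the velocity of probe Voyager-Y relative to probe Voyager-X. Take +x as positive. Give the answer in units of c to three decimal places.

β_A = 0.741, β_B = -0.206.
Transform to A's frame with the inverse velocity-addition law: u' = (u − v)/(1 − uv/c²), taking u = β_B and v = β_A.
u' = (-0.206 − 0.741) / (1 − (0.741)(-0.206)) = -0.9470/1.1526 = -0.8216.

-0.822c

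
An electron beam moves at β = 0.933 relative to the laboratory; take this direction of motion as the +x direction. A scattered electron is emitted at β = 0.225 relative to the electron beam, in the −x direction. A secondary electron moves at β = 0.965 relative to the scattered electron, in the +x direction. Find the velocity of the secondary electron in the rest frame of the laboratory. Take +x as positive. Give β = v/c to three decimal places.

β = +0.998

Apply u = (u' + v)/(1 + u'v/c²) successively, working outward toward the laboratory.
Start: velocity of the electron beam relative to the laboratory = 0.9330c.
Compose with the scattered electron (u' = -0.225 in the electron beam frame): u_1 = (-0.225 + 0.933) / (1 + (-0.225)·0.933) = 0.7080/0.7901 = 0.8961.
Compose with the secondary electron (u' = 0.965 in the scattered electron frame): u_2 = (0.965 + 0.896) / (1 + 0.965·0.896) = 1.8611/1.8648 = 0.9981.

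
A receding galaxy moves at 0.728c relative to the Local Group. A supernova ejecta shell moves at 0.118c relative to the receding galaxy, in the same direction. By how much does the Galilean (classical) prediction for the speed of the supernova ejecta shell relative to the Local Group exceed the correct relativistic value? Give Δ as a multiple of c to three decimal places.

Δ = 0.067c

Galilean: u_cl = 0.118 + 0.728 = 0.8460.
Relativistic: u_rel = (0.118 + 0.728) / (1 + 0.118·0.728) = 0.8460/1.0859 = 0.7791.
Δ = 0.8460 − 0.7791 = 0.0669.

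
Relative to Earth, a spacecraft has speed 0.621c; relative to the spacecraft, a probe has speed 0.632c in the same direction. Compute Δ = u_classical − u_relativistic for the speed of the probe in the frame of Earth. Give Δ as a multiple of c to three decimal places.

Galilean: u_cl = 0.632 + 0.621 = 1.2530.
Relativistic: u_rel = (0.632 + 0.621) / (1 + 0.632·0.621) = 1.2530/1.3925 = 0.8998.
Δ = 1.2530 − 0.8998 = 0.3532.
(The classical prediction exceeds c; the relativistic result does not.)

Δ = 0.353c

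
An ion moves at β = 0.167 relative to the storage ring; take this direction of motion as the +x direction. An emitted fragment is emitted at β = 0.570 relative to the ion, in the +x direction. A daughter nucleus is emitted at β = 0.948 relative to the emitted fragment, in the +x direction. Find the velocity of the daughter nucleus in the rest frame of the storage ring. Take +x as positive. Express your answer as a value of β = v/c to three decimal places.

Apply u = (u' + v)/(1 + u'v/c²) successively, working outward toward the storage ring.
Start: velocity of the ion relative to the storage ring = 0.1670c.
Compose with the emitted fragment (u' = 0.570 in the ion frame): u_1 = (0.570 + 0.167) / (1 + 0.570·0.167) = 0.7370/1.0952 = 0.6729.
Compose with the daughter nucleus (u' = 0.948 in the emitted fragment frame): u_2 = (0.948 + 0.673) / (1 + 0.948·0.673) = 1.6209/1.6379 = 0.9896.

β = 0.990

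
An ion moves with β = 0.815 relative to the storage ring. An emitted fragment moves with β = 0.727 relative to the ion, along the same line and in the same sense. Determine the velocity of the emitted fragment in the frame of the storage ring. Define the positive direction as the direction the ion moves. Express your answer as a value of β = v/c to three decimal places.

β = 0.968

With v = 0.815 and u' = 0.727 (in units of c),
u = (u' + v)/(1 + u'v/c²):
u = (0.727 + 0.815) / (1 + 0.727·0.815) = 1.5420/1.5925 = 0.9683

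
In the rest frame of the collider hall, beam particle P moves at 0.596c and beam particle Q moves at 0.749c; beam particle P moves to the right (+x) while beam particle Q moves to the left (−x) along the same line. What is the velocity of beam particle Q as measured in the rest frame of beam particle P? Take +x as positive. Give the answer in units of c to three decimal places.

-0.930c

β_A = 0.596, β_B = -0.749.
Transform to A's frame with the inverse velocity-addition law: u' = (u − v)/(1 − uv/c²), taking u = β_B and v = β_A.
u' = (-0.749 − 0.596) / (1 − (0.596)(-0.749)) = -1.3450/1.4464 = -0.9299.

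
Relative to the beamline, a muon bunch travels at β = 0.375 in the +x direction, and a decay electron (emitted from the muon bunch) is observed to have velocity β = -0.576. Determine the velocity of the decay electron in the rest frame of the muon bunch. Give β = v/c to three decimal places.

β = -0.782

Invert the composition law: u' = (u − v)/(1 − uv/c²).
u' = (-0.576 − 0.375) / (1 − (-0.576)(0.375)) = -0.9510/1.2160 = -0.7821.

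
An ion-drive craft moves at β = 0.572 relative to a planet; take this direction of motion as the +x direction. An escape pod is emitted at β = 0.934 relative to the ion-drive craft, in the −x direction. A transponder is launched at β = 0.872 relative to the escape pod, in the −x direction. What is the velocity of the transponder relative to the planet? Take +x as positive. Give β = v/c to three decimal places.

β = -0.983

Apply u = (u' + v)/(1 + u'v/c²) successively, working outward toward the planet.
Start: velocity of the ion-drive craft relative to the planet = 0.5720c.
Compose with the escape pod (u' = -0.934 in the ion-drive craft frame): u_1 = (-0.934 + 0.572) / (1 + (-0.934)·0.572) = -0.3620/0.4658 = -0.7772.
Compose with the transponder (u' = -0.872 in the escape pod frame): u_2 = (-0.872 + (-0.777)) / (1 + (-0.872)·(-0.777)) = -1.6492/1.6778 = -0.9830.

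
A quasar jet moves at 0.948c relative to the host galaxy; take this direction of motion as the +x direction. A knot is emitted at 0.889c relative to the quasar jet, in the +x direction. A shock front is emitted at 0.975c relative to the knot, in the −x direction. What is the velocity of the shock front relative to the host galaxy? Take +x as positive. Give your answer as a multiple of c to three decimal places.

Apply u = (u' + v)/(1 + u'v/c²) successively, working outward toward the host galaxy.
Start: velocity of the quasar jet relative to the host galaxy = 0.9480c.
Compose with the knot (u' = 0.889 in the quasar jet frame): u_1 = (0.889 + 0.948) / (1 + 0.889·0.948) = 1.8370/1.8428 = 0.9969.
Compose with the shock front (u' = -0.975 in the knot frame): u_2 = (-0.975 + 0.997) / (1 + (-0.975)·0.997) = 0.0219/0.0281 = 0.7795.

+0.779c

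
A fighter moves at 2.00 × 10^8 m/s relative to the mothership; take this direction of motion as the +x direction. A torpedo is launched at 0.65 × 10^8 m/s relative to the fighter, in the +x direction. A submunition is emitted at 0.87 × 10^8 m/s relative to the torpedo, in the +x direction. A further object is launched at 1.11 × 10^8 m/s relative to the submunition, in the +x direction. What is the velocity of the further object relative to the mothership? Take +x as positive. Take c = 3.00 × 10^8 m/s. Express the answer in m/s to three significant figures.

Apply u = (u' + v)/(1 + u'v/c²) successively, working outward toward the mothership.
(Dividing each given speed by c = 3.00 × 10^8 m/s to work in units of c.)
Start: velocity of the fighter relative to the mothership = 0.6667c.
Compose with the torpedo (u' = 0.217 in the fighter frame): u_1 = (0.217 + 0.667) / (1 + 0.217·0.667) = 0.8833/1.1444 = 0.7718.
Compose with the submunition (u' = 0.290 in the torpedo frame): u_2 = (0.290 + 0.772) / (1 + 0.290·0.772) = 1.0618/1.2238 = 0.8676.
Compose with the further object (u' = 0.370 in the submunition frame): u_3 = (0.370 + 0.868) / (1 + 0.370·0.868) = 1.2376/1.3210 = 0.9369.
So u = 0.9369 × 3.00 × 10^8 m/s.

2.81 × 10^8 m/s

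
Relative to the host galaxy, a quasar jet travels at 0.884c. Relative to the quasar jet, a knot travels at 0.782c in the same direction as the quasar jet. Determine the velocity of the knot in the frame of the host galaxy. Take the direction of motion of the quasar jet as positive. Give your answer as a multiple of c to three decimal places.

0.985c

With v = 0.884 and u' = 0.782 (in units of c),
u = (u' + v)/(1 + u'v/c²):
u = (0.782 + 0.884) / (1 + 0.782·0.884) = 1.6660/1.6913 = 0.9850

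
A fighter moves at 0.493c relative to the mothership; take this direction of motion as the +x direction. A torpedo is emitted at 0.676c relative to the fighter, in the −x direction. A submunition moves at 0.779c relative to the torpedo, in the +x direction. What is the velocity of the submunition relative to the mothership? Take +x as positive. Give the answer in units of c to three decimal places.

+0.642c

Apply u = (u' + v)/(1 + u'v/c²) successively, working outward toward the mothership.
Start: velocity of the fighter relative to the mothership = 0.4930c.
Compose with the torpedo (u' = -0.676 in the fighter frame): u_1 = (-0.676 + 0.493) / (1 + (-0.676)·0.493) = -0.1830/0.6667 = -0.2745.
Compose with the submunition (u' = 0.779 in the torpedo frame): u_2 = (0.779 + (-0.274)) / (1 + 0.779·(-0.274)) = 0.5045/0.7862 = 0.6417.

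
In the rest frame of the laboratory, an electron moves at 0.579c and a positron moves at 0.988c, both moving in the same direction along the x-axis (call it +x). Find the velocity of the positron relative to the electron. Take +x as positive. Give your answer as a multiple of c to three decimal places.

+0.956c

β_A = 0.579, β_B = 0.988.
Transform to A's frame with the inverse velocity-addition law: u' = (u − v)/(1 − uv/c²), taking u = β_B and v = β_A.
u' = (0.988 − 0.579) / (1 − (0.579)(0.988)) = 0.4090/0.4279 = 0.9557.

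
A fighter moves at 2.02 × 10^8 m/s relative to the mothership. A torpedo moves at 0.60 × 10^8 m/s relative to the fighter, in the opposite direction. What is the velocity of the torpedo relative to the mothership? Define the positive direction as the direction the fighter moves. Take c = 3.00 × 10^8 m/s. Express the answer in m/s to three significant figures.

In units of c (dividing by 3.00 × 10^8 m/s): v = 0.673, u' = -0.200.
u = (u' + v)/(1 + u'v/c²):
u = (-0.200 + 0.673) / (1 + (-0.200)·0.673) = 0.4733/0.8653 = 0.5470
(Galilean addition would give +0.473c.)
Converting back: u = 0.5470 × 3.00 × 10^8 m/s.

+1.64 × 10^8 m/s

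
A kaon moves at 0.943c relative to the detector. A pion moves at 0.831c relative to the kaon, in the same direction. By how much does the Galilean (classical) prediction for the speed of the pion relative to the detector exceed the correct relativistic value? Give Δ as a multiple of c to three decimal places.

Δ = 0.779c

Galilean: u_cl = 0.831 + 0.943 = 1.7740.
Relativistic: u_rel = (0.831 + 0.943) / (1 + 0.831·0.943) = 1.7740/1.7836 = 0.9946.
Δ = 1.7740 − 0.9946 = 0.7794.
(The classical prediction exceeds c; the relativistic result does not.)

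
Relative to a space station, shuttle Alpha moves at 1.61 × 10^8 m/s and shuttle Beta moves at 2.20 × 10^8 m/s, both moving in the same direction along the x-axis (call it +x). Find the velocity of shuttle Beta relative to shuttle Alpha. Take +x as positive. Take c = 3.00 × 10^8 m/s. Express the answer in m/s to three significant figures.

β_A = 0.537, β_B = 0.733 (dividing each by c = 3.00 × 10^8 m/s).
Transform to A's frame with the inverse velocity-addition law: u' = (u − v)/(1 − uv/c²), taking u = β_B and v = β_A.
u' = (0.733 − 0.537) / (1 − (0.537)(0.733)) = 0.1967/0.6064 = 0.3243.
u' = 0.3243 × 3.00 × 10^8 m/s.

+9.73 × 10^7 m/s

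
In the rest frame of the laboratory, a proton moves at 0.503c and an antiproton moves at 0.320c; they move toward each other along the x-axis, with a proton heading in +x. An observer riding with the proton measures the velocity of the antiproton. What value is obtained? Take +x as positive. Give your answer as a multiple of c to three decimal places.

β_A = 0.503, β_B = -0.320.
Transform to A's frame with the inverse velocity-addition law: u' = (u − v)/(1 − uv/c²), taking u = β_B and v = β_A.
u' = (-0.320 − 0.503) / (1 − (0.503)(-0.320)) = -0.8230/1.1610 = -0.7089.

-0.709c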